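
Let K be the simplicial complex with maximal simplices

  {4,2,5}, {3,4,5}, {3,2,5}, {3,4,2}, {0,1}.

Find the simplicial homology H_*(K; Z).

H_0 = Z^2,  H_1 = 0,  H_2 = Z.

K has 6 vertices, 7 edges, 4 triangles.
rank ∂_0 = 0, rank ∂_1 = 4 ⇒ b_0 = 6 − 0 − 4 = 2; all invariant factors of ∂_1 are 1 so no torsion. So H_0 = Z^2.
rank ∂_1 = 4, rank ∂_2 = 3 ⇒ b_1 = 7 − 4 − 3 = 0; all invariant factors of ∂_2 are 1 so no torsion. So H_1 = 0.
rank ∂_2 = 3, rank ∂_3 = 0 ⇒ b_2 = 4 − 3 − 0 = 1. So H_2 = Z.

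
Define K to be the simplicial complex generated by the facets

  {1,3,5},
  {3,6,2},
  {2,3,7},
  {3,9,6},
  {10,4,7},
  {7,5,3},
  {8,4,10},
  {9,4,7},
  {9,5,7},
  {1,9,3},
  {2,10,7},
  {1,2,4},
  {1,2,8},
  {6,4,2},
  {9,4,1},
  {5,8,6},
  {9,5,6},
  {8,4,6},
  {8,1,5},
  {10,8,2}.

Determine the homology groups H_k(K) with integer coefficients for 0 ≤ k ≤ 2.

H_0 = Z,  H_1 = Z ⊕ Z_2,  H_2 = 0.

Take the total order 1 < 2 < 3 < 4 < 5 < 6 < 7 < 8 < 9 < 10 on the vertex set. Then K (dimension 2) consists of the simplices:

  0-simplices (10): [1], [2], [3], [4], [5], [6], [7], [8], [9], [10]
  1-simplices (30): (30 of them)
  2-simplices (20): (20 of them)

giving chain groups C_0 ≅ Z^10, C_1 ≅ Z^30, C_2 ≅ Z^20.

The boundary map ∂_1: C_1 → C_0 is given by ∂[p,q] = [q] − [p]. For instance
  ∂[2,10] = [10] − [2].
As a 10×30 matrix over Z this has rank 9, with invariant factors (1,1,1,1,1,1,1,1,1).

∂_2: C_2 → C_1 maps a triangle to the signed sum of its edges. For instance
  ∂[1,3,9] = [3,9] − [1,9] + [1,3],
  ∂[2,4,6] = [4,6] − [2,6] + [2,4].
The resulting 30×20 matrix has rank 20, and its Smith normal form has invariant factors (1,1,1,1,1,1,1,1,1,1,1,1,1,1,1,1,1,1,1,2).

Reading off H_k = ker ∂_k / im ∂_{k+1}:

  H_0: rank C_0 − rank ∂_1 = 10 − 9 = 1, and the invariant factors of ∂_1 are all 1, so H_0 = Z.
  H_1: rank ker ∂_1 − rank ∂_2 = (30 − 9) − 20 = 1, and ∂_2 has invariant factor 2 > 1, so H_1 = Z ⊕ Z_2.
  H_2: rank ker ∂_2 − rank ∂_3 = (20 − 20) − 0 = 0, and there is no ∂_3, so H_2 = 0.

As a check, the Euler characteristic is 10 − 30 + 20 = 0, which agrees with 1 − 1 + 0 = 0.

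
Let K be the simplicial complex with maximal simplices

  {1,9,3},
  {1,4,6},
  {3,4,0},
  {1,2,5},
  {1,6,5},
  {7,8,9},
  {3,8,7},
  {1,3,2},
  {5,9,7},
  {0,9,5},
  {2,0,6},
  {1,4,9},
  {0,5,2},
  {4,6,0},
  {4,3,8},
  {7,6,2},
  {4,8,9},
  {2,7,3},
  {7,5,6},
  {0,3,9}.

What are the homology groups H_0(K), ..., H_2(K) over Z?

H_0 ≅ Z,  H_1 ≅ Z ⊕ Z/2Z,  H_2 = 0.

K has 10 vertices, 30 edges, 20 triangles.
rank ∂_0 = 0, rank ∂_1 = 9 ⇒ b_0 = 10 − 0 − 9 = 1; all invariant factors of ∂_1 are 1 so no torsion. So H_0 = Z.
rank ∂_1 = 9, rank ∂_2 = 20 ⇒ b_1 = 30 − 9 − 20 = 1; ∂_2 has invariant factor(s) [2] giving torsion. So H_1 = Z ⊕ Z/2Z.
rank ∂_2 = 20, rank ∂_3 = 0 ⇒ b_2 = 20 − 20 − 0 = 0. So H_2 = 0.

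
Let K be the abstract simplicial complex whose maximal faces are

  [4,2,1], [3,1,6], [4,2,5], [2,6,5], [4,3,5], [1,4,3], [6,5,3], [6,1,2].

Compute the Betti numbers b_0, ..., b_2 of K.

We work with the vertex ordering 1 < 2 < 3 < 4 < 5 < 6. The simplices of K, each written with vertices in increasing order, are:

  0-simplices (6): [1], [2], [3], [4], [5], [6]
  1-simplices (12): [1,2], [1,3], [1,4], [1,6], [2,4], [2,5], [2,6], [3,4], [3,5], [3,6], [4,5], [5,6]
  2-simplices (8): [1,2,4], [1,2,6], [1,3,4], [1,3,6], [2,4,5], [2,5,6], [3,4,5], [3,5,6]

giving chain groups C_0 ≅ Z^6, C_1 ≅ Z^12, C_2 ≅ Z^8.

Boundary ∂_1: C_1 → C_0 sends each edge [p,q] (with p < q) to q − p.
As a 6×12 matrix over Z this has rank 5, with invariant factors (1,1,1,1,1).

Boundary ∂_2: C_2 → C_1 sends each 2-simplex [p,q,r] to [q,r] − [p,r] + [p,q]. For instance
  ∂[2,4,5] = [4,5] − [2,5] + [2,4],
  ∂[3,5,6] = [5,6] − [3,6] + [3,5].
This gives a 12×8 integer matrix of rank 7; reducing to Smith normal form yields diagonal entries (1,1,1,1,1,1,1).

Now H_k = ker ∂_k / im ∂_{k+1}, so:

  H_0: rank C_0 − rank ∂_1 = 6 − 5 = 1, and the invariant factors of ∂_1 are all 1, so H_0 = Z.
  H_1: rank ker ∂_1 − rank ∂_2 = (12 − 5) − 7 = 0, and the invariant factors of ∂_2 are all 1, so H_1 = 0.
  H_2: rank ker ∂_2 − rank ∂_3 = (8 − 7) − 0 = 1, and there is no ∂_3, so H_2 = Z.

Hence the Betti numbers are b_0 = 1, b_1 = 0, b_2 = 1.

b_0 = 1, b_1 = 0, b_2 = 1.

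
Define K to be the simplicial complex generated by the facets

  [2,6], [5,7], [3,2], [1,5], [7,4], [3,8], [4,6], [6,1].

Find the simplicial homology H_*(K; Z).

Take the total order 1 < 2 < 3 < 4 < 5 < 6 < 7 < 8 on the vertex set. Then K (dimension 1) consists of the simplices:

  0-simplices (8): [1], [2], [3], [4], [5], [6], [7], [8]
  1-simplices (8): [1,5], [1,6], [2,3], [2,6], [3,8], [4,6], [4,7], [5,7]

so the chain groups are C_0 ≅ Z^8, C_1 ≅ Z^8.

Boundary ∂_1: C_1 → C_0 is given by ∂[p,q] = [q] − [p]. For instance
  ∂[1,5] = [5] − [1].
The 8×8 boundary matrix has rank 7 and Smith normal form diag(1,1,1,1,1,1,1).

Computing H_k = (kernel of ∂_k) / (image of ∂_{k+1}):

  H_0: rank C_0 − rank ∂_1 = 8 − 7 = 1, and the invariant factors of ∂_1 are all 1, so H_0 ≅ Z.
  H_1: rank ker ∂_1 − rank ∂_2 = (8 − 7) − 0 = 1, and there is no ∂_2, so H_1 ≅ Z.

As a check, the Euler characteristic is 8 − 8 = 0, which agrees with 1 − 1 = 0.

H_0 ≅ Z,  H_1 ≅ Z.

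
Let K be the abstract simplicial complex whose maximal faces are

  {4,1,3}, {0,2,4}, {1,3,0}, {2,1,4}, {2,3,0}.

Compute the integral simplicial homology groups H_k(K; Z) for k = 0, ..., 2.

Fix the vertex order 0 < 1 < 2 < 3 < 4 and write every simplex with vertices in increasing order. Then dim K = 2 and the simplices of K are:

  0-simplices (5): [0], [1], [2], [3], [4]
  1-simplices (10): [0,1], [0,2], [0,3], [0,4], [1,2], [1,3], [1,4], [2,3], [2,4], [3,4]
  2-simplices (5): [0,1,3], [0,2,3], [0,2,4], [1,2,4], [1,3,4]

so the chain groups are C_0 ≅ Z^5, C_1 ≅ Z^10, C_2 ≅ Z^5.

∂_1: C_1 → C_0 sends each edge [p,q] (with p < q) to q − p.
The 5×10 boundary matrix has rank 4 and Smith normal form diag(1,1,1,1).

∂_2: C_2 → C_1 sends each 2-simplex [p,q,r] to [q,r] − [p,r] + [p,q]. For instance
  ∂[1,2,4] = [2,4] − [1,4] + [1,2],
  ∂[1,3,4] = [3,4] − [1,4] + [1,3].
This gives a 10×5 integer matrix of rank 5; reducing to Smith normal form yields diagonal entries (1,1,1,1,1).

Reading off H_k = ker ∂_k / im ∂_{k+1}:

  H_0: rank C_0 − rank ∂_1 = 5 − 4 = 1, and the invariant factors of ∂_1 are all 1, so H_0 = Z.
  H_1: rank ker ∂_1 − rank ∂_2 = (10 − 4) − 5 = 1, and the invariant factors of ∂_2 are all 1, so H_1 = Z.
  H_2: rank ker ∂_2 − rank ∂_3 = (5 − 5) − 0 = 0, and there is no ∂_3, so H_2 = 0.

H_0 ≅ Z,  H_1 ≅ Z,  H_2 = 0.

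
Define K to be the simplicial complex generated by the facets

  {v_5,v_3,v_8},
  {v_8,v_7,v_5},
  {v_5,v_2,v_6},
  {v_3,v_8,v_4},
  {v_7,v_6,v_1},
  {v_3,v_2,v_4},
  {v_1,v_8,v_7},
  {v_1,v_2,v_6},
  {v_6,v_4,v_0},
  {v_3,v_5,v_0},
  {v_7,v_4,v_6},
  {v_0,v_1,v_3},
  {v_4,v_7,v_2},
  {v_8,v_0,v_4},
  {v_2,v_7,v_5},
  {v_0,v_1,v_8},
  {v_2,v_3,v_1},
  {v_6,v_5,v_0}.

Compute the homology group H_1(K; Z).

H_1 = Z ⊕ Z/2.

Order the vertices as v_0 < v_1 < v_2 < v_3 < v_4 < v_5 < v_6 < v_7 < v_8. Listing each simplex with vertices in this order, K has dimension 2 with simplices:

  0-simplices (9): [v_0], [v_1], [v_2], [v_3], [v_4], [v_5], [v_6], [v_7], [v_8]
  1-simplices (27): (27 of them)
  2-simplices (18): (18 of them)

so the chain groups are C_0 ≅ Z^9, C_1 ≅ Z^27, C_2 ≅ Z^18.

The boundary map ∂_1: C_1 → C_0 sends each edge [p,q] (with p < q) to q − p.
The resulting 9×27 matrix has rank 8, and its Smith normal form has invariant factors (1,1,1,1,1,1,1,1).

The boundary map ∂_2: C_2 → C_1 acts by ∂[p,q,r] = [q,r] − [p,r] + [p,q]. For instance
  ∂[v_3,v_5,v_8] = [v_5,v_8] − [v_3,v_8] + [v_3,v_5],
  ∂[v_4,v_6,v_7] = [v_6,v_7] − [v_4,v_7] + [v_4,v_6].
As a 27×18 matrix over Z this has rank 18, with invariant factors (1,1,1,1,1,1,1,1,1,1,1,1,1,1,1,1,1,2).

Computing H_k = (kernel of ∂_k) / (image of ∂_{k+1}):

  H_1: rank ker ∂_1 − rank ∂_2 = (27 − 8) − 18 = 1, and ∂_2 has invariant factor 2 > 1, so H_1 = Z ⊕ Z/2.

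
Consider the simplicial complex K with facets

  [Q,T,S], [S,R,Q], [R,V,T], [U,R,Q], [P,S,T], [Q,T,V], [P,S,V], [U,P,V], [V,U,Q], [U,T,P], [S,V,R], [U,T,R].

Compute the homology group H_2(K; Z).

H_2 ≅ 0.

Take the total order P < Q < R < S < T < U < V on the vertex set. Then K (dimension 2) consists of the simplices:

  0-simplices (7): P, Q, R, S, T, U, V
  1-simplices (18): PS, PT, PU, PV, QR, QS, QT, QU, QV, RS, RT, RU, RV, ST, SV, TU, TV, UV
  2-simplices (12): PST, PSV, PTU, PUV, QRS, QRU, QST, QTV, QUV, RSV, RTU, RTV

so the chain groups are C_0 ≅ Z^7, C_1 ≅ Z^18, C_2 ≅ Z^12.

The boundary map ∂_1: C_1 → C_0 sends each edge [p,q] (with p < q) to q − p.
This gives a 7×18 integer matrix of rank 6; reducing to Smith normal form yields diagonal entries (1,1,1,1,1,1).

Boundary ∂_2: C_2 → C_1 maps a triangle to the signed sum of its edges. For instance
  ∂RSV = SV − RV + RS,
  ∂QST = ST − QT + QS.
The resulting 18×12 matrix has rank 12, and its Smith normal form has invariant factors (1,1,1,1,1,1,1,1,1,1,1,2).

Reading off H_k = ker ∂_k / im ∂_{k+1}:

  H_2: rank ker ∂_2 − rank ∂_3 = (12 − 12) − 0 = 0, and there is no ∂_3, so H_2 ≅ 0.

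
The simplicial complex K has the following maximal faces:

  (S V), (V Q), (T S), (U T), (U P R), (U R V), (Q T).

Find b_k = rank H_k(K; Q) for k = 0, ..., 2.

b_0 = 1, b_1 = 2, b_2 = 0.

Fix the vertex order P < Q < R < S < T < U < V and write every simplex with vertices in increasing order. Then dim K = 2 and the simplices of K are:

  0-simplices (7): P, Q, R, S, T, U, V
  1-simplices (10): PR, PU, QT, QV, RU, RV, ST, SV, TU, UV
  2-simplices (2): PRU, RUV

so the chain groups are C_0 ≅ Z^7, C_1 ≅ Z^10, C_2 ≅ Z^2.

Boundary ∂_1: C_1 → C_0 sends each edge [p,q] (with p < q) to q − p. For instance
  ∂UV = V − U.
This gives a 7×10 integer matrix of rank 6; reducing to Smith normal form yields diagonal entries (1,1,1,1,1,1).

The boundary map ∂_2: C_2 → C_1 maps a triangle to the signed sum of its edges. For instance
  ∂PRU = RU − PU + PR,
  ∂RUV = UV − RV + RU.
This gives a 10×2 integer matrix of rank 2; reducing to Smith normal form yields diagonal entries (1,1).

Now H_k = ker ∂_k / im ∂_{k+1}, so:

  H_0: rank C_0 − rank ∂_1 = 7 − 6 = 1, and the invariant factors of ∂_1 are all 1, so H_0 = Z.
  H_1: rank ker ∂_1 − rank ∂_2 = (10 − 6) − 2 = 2, and the invariant factors of ∂_2 are all 1, so H_1 = Z^2.
  H_2: rank ker ∂_2 − rank ∂_3 = (2 − 2) − 0 = 0, and there is no ∂_3, so H_2 = 0.

As a check, the Euler characteristic is 7 − 10 + 2 = -1, which agrees with 1 − 2 + 0 = -1.

Hence the Betti numbers are b_0 = 1, b_1 = 2, b_2 = 0.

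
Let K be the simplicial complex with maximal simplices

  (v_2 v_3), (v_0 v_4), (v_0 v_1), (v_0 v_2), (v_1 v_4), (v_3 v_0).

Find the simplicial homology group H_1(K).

Order the vertices as v_0 < v_1 < v_2 < v_3 < v_4. Listing each simplex with vertices in this order, K has dimension 1 with simplices:

  0-simplices (5): [v_0], [v_1], [v_2], [v_3], [v_4]
  1-simplices (6): [v_0,v_1], [v_0,v_2], [v_0,v_3], [v_0,v_4], [v_1,v_4], [v_2,v_3]

Hence C_0 ≅ Z^5, C_1 ≅ Z^6.

∂_1: C_1 → C_0 maps an edge to its endpoints' difference, ∂[p,q] = q − p. For instance
  ∂[v_0,v_2] = [v_2] − [v_0].
This gives a 5×6 integer matrix of rank 4; reducing to Smith normal form yields diagonal entries (1,1,1,1).

Computing H_k = (kernel of ∂_k) / (image of ∂_{k+1}):

  H_1: rank ker ∂_1 − rank ∂_2 = (6 − 4) − 0 = 2, and there is no ∂_2, so H_1 ≅ Z^2.

(K is a triangulation of a wedge of 2 circles.)

H_1 ≅ Z^2.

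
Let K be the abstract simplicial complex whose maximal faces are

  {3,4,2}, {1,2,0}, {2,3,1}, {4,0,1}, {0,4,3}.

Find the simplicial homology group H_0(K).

Fix the vertex order 0 < 1 < 2 < 3 < 4 and write every simplex with vertices in increasing order. Then dim K = 2 and the simplices of K are:

  0-simplices (5): [0], [1], [2], [3], [4]
  1-simplices (10): [0,1], [0,2], [0,3], [0,4], [1,2], [1,3], [1,4], [2,3], [2,4], [3,4]
  2-simplices (5): [0,1,2], [0,1,4], [0,3,4], [1,2,3], [2,3,4]

giving chain groups C_0 ≅ Z^5, C_1 ≅ Z^10, C_2 ≅ Z^5.

The boundary map ∂_1: C_1 → C_0 maps an edge to its endpoints' difference, ∂[p,q] = q − p. For instance
  ∂[0,1] = [1] − [0].
The resulting 5×10 matrix has rank 4, and its Smith normal form has invariant factors (1,1,1,1).

The boundary map ∂_2: C_2 → C_1 sends each 2-simplex [p,q,r] to [q,r] − [p,r] + [p,q]. For instance
  ∂[0,1,2] = [1,2] − [0,2] + [0,1],
  ∂[2,3,4] = [3,4] − [2,4] + [2,3].
The 10×5 boundary matrix has rank 5 and Smith normal form diag(1,1,1,1,1).

Computing H_k = (kernel of ∂_k) / (image of ∂_{k+1}):

  H_0: rank C_0 − rank ∂_1 = 5 − 4 = 1, and the invariant factors of ∂_1 are all 1, so H_0 ≅ Z.

(K is a triangulation of the Möbius band.)

H_0 ≅ Z.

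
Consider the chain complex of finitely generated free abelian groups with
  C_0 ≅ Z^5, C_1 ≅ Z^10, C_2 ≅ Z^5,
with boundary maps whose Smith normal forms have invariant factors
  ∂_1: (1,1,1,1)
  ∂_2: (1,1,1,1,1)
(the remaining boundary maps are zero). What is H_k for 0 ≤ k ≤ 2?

H_0 = Z,  H_1 = Z,  H_2 = 0.

H_0: b_0 = 5 − 0 − 4 = 1; torsion from ∂_1 factors > 1: none. So H_0 = Z.
H_1: b_1 = 10 − 4 − 5 = 1; torsion from ∂_2 factors > 1: none. So H_1 = Z.
H_2: b_2 = 5 − 5 − 0 = 0; torsion from ∂_3 factors > 1: none. So H_2 = 0.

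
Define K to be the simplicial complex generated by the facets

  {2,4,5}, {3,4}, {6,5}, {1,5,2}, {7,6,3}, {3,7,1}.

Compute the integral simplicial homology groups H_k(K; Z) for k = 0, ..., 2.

We work with the vertex ordering 1 < 2 < 3 < 4 < 5 < 6 < 7. The simplices of K, each written with vertices in increasing order, are:

  0-simplices (7): [1], [2], [3], [4], [5], [6], [7]
  1-simplices (12): [1,2], [1,3], [1,5], [1,7], [2,4], [2,5], [3,4], [3,6], [3,7], [4,5], [5,6], [6,7]
  2-simplices (4): [1,2,5], [1,3,7], [2,4,5], [3,6,7]

Hence C_0 ≅ Z^7, C_1 ≅ Z^12, C_2 ≅ Z^4.

∂_1: C_1 → C_0 is given by ∂[p,q] = [q] − [p].
As a 7×12 matrix over Z this has rank 6, with invariant factors (1,1,1,1,1,1).

∂_2: C_2 → C_1 sends each 2-simplex [p,q,r] to [q,r] − [p,r] + [p,q]. For instance
  ∂[1,2,5] = [2,5] − [1,5] + [1,2],
  ∂[2,4,5] = [4,5] − [2,5] + [2,4].
This gives a 12×4 integer matrix of rank 4; reducing to Smith normal form yields diagonal entries (1,1,1,1).

From H_k ≅ ker(∂_k) / im(∂_{k+1}) we obtain:

  H_0: rank C_0 − rank ∂_1 = 7 − 6 = 1, and the invariant factors of ∂_1 are all 1, so H_0 = Z.
  H_1: rank ker ∂_1 − rank ∂_2 = (12 − 6) − 4 = 2, and the invariant factors of ∂_2 are all 1, so H_1 = Z^2.
  H_2: rank ker ∂_2 − rank ∂_3 = (4 − 4) − 0 = 0, and there is no ∂_3, so H_2 = 0.

H_0 = Z,  H_1 = Z^2,  H_2 = 0.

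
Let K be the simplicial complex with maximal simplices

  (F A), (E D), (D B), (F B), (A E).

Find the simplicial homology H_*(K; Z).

H_0 = Z,  H_1 = Z.

We work with the vertex ordering A < B < D < E < F. The simplices of K, each written with vertices in increasing order, are:

  0-simplices (5): A, B, D, E, F
  1-simplices (5): AE, AF, BD, BF, DE

so the chain groups are C_0 ≅ Z^5, C_1 ≅ Z^5.

The boundary map ∂_1: C_1 → C_0 is given by ∂[p,q] = [q] − [p]. For instance
  ∂DE = E − D.
The 5×5 boundary matrix has rank 4 and Smith normal form diag(1,1,1,1).

Reading off H_k = ker ∂_k / im ∂_{k+1}:

  H_0: rank C_0 − rank ∂_1 = 5 − 4 = 1, and the invariant factors of ∂_1 are all 1, so H_0 = Z.
  H_1: rank ker ∂_1 − rank ∂_2 = (5 − 4) − 0 = 1, and there is no ∂_2, so H_1 = Z.

As a check, the Euler characteristic is 5 − 5 = 0, which agrees with 1 − 1 = 0.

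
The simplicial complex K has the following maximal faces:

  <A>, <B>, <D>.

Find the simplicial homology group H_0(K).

H_0 ≅ Z^3.

Order the vertices as A < B < D. Listing each simplex with vertices in this order, K has dimension 0 with simplices:

  0-simplices (3): A, B, D

giving chain groups C_0 ≅ Z^3.

From H_k ≅ ker(∂_k) / im(∂_{k+1}) we obtain:

  H_0: rank C_0 − rank ∂_1 = 3 − 0 = 3, and there is no ∂_1, so H_0 ≅ Z^3.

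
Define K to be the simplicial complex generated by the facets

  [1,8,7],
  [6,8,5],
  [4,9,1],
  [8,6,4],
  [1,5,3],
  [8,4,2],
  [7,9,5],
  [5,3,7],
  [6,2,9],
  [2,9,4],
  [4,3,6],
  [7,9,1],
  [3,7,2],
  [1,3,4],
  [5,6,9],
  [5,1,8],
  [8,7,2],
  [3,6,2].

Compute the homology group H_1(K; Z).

H_1 ≅ Z ⊕ Z/2.

Order the vertices as 1 < 2 < 3 < 4 < 5 < 6 < 7 < 8 < 9. Listing each simplex with vertices in this order, K has dimension 2 with simplices:

  0-simplices (9): [1], [2], [3], [4], [5], [6], [7], [8], [9]
  1-simplices (27): (27 of them)
  2-simplices (18): [1,3,4], [1,3,5], [1,4,9], [1,5,8], [1,7,8], [1,7,9], [2,3,6], [2,3,7], [2,4,8], [2,4,9], [2,6,9], [2,7,8], [3,4,6], [3,5,7], [4,6,8], [5,6,8], [5,6,9], [5,7,9]

giving chain groups C_0 ≅ Z^9, C_1 ≅ Z^27, C_2 ≅ Z^18.

Boundary ∂_1: C_1 → C_0 is given by ∂[p,q] = [q] − [p].
The 9×27 boundary matrix has rank 8 and Smith normal form diag(1,1,1,1,1,1,1,1).

∂_2: C_2 → C_1 sends each 2-simplex [p,q,r] to [q,r] − [p,r] + [p,q]. For instance
  ∂[4,6,8] = [6,8] − [4,8] + [4,6],
  ∂[2,4,8] = [4,8] − [2,8] + [2,4].
The resulting 27×18 matrix has rank 18, and its Smith normal form has invariant factors (1,1,1,1,1,1,1,1,1,1,1,1,1,1,1,1,1,2).

Now H_k = ker ∂_k / im ∂_{k+1}, so:

  H_1: rank ker ∂_1 − rank ∂_2 = (27 − 8) − 18 = 1, and ∂_2 has invariant factor 2 > 1, so H_1 = Z ⊕ Z/2.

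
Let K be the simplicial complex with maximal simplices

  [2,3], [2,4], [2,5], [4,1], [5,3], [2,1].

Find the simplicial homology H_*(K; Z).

Take the total order 1 < 2 < 3 < 4 < 5 on the vertex set. Then K (dimension 1) consists of the simplices:

  0-simplices (5): [1], [2], [3], [4], [5]
  1-simplices (6): [1,2], [1,4], [2,3], [2,4], [2,5], [3,5]

Hence C_0 ≅ Z^5, C_1 ≅ Z^6.

The boundary map ∂_1: C_1 → C_0 maps an edge to its endpoints' difference, ∂[p,q] = q − p. For instance
  ∂[2,5] = [5] − [2].
As a 5×6 matrix over Z this has rank 4, with invariant factors (1,1,1,1).

Now H_k = ker ∂_k / im ∂_{k+1}, so:

  H_0: rank C_0 − rank ∂_1 = 5 − 4 = 1, and the invariant factors of ∂_1 are all 1, so H_0 ≅ Z.
  H_1: rank ker ∂_1 − rank ∂_2 = (6 − 4) − 0 = 2, and there is no ∂_2, so H_1 ≅ Z^2.

As a check, the Euler characteristic is 5 − 6 = -1, which agrees with 1 − 2 = -1.
(K is a triangulation of a wedge of 2 circles.)

H_0 ≅ Z,  H_1 ≅ Z^2.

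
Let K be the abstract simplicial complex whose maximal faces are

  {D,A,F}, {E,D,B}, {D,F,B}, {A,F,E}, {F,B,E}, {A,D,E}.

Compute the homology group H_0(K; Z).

H_0 = Z.

Order the vertices as A < B < D < E < F. Listing each simplex with vertices in this order, K has dimension 2 with simplices:

  0-simplices (5): A, B, D, E, F
  1-simplices (9): AD, AE, AF, BD, BE, BF, DE, DF, EF
  2-simplices (6): ADE, ADF, AEF, BDE, BDF, BEF

Hence C_0 ≅ Z^5, C_1 ≅ Z^9, C_2 ≅ Z^6.

Boundary ∂_1: C_1 → C_0 sends each edge [p,q] (with p < q) to q − p. For instance
  ∂BF = F − B.
The 5×9 boundary matrix has rank 4 and Smith normal form diag(1,1,1,1).

Boundary ∂_2: C_2 → C_1 maps a triangle to the signed sum of its edges. For instance
  ∂BEF = EF − BF + BE,
  ∂ADE = DE − AE + AD.
The resulting 9×6 matrix has rank 5, and its Smith normal form has invariant factors (1,1,1,1,1).

Reading off H_k = ker ∂_k / im ∂_{k+1}:

  H_0: rank C_0 − rank ∂_1 = 5 − 4 = 1, and the invariant factors of ∂_1 are all 1, so H_0 = Z.

(K is a triangulation of the 2-sphere S^2.)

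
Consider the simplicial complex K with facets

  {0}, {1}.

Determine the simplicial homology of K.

K has 2 vertices.
rank ∂_0 = 0, rank ∂_1 = 0 ⇒ b_0 = 2 − 0 − 0 = 2. So H_0 ≅ Z^2.

H_0 = Z^2.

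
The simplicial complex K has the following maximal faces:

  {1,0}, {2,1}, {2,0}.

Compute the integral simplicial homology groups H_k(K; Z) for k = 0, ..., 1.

Fix the vertex order 0 < 1 < 2 and write every simplex with vertices in increasing order. Then dim K = 1 and the simplices of K are:

  0-simplices (3): [0], [1], [2]
  1-simplices (3): [0,1], [0,2], [1,2]

Hence C_0 ≅ Z^3, C_1 ≅ Z^3.

Boundary ∂_1: C_1 → C_0 maps an edge to its endpoints' difference, ∂[p,q] = q − p. For instance
  ∂[0,2] = [2] − [0].
The resulting 3×3 matrix has rank 2, and its Smith normal form has invariant factors (1,1).

Computing H_k = (kernel of ∂_k) / (image of ∂_{k+1}):

  H_0: rank C_0 − rank ∂_1 = 3 − 2 = 1, and the invariant factors of ∂_1 are all 1, so H_0 = Z.
  H_1: rank ker ∂_1 − rank ∂_2 = (3 − 2) − 0 = 1, and there is no ∂_2, so H_1 = Z.

H_0 = Z,  H_1 = Z.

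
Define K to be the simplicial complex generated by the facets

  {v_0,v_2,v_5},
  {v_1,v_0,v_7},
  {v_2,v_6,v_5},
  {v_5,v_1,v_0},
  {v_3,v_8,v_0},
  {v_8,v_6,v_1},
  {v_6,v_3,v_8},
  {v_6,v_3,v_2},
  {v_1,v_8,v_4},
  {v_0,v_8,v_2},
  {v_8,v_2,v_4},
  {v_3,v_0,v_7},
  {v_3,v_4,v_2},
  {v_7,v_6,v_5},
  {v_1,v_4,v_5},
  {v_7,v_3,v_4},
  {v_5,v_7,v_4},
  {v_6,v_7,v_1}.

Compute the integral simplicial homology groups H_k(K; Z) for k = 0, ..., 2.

Order the vertices as v_0 < v_1 < v_2 < v_3 < v_4 < v_5 < v_6 < v_7 < v_8. Listing each simplex with vertices in this order, K has dimension 2 with simplices:

  0-simplices (9): [v_0], [v_1], [v_2], [v_3], [v_4], [v_5], [v_6], [v_7], [v_8]
  1-simplices (27): (27 of them)
  2-simplices (18): (18 of them)

Hence C_0 ≅ Z^9, C_1 ≅ Z^27, C_2 ≅ Z^18.

∂_1: C_1 → C_0 maps an edge to its endpoints' difference, ∂[p,q] = q − p.
This gives a 9×27 integer matrix of rank 8; reducing to Smith normal form yields diagonal entries (1,1,1,1,1,1,1,1).

Boundary ∂_2: C_2 → C_1 acts by ∂[p,q,r] = [q,r] − [p,r] + [p,q]. For instance
  ∂[v_1,v_4,v_8] = [v_4,v_8] − [v_1,v_8] + [v_1,v_4],
  ∂[v_0,v_3,v_8] = [v_3,v_8] − [v_0,v_8] + [v_0,v_3].
As a 27×18 matrix over Z this has rank 18, with invariant factors (1,1,1,1,1,1,1,1,1,1,1,1,1,1,1,1,1,2).

Now H_k = ker ∂_k / im ∂_{k+1}, so:

  H_0: rank C_0 − rank ∂_1 = 9 − 8 = 1, and the invariant factors of ∂_1 are all 1, so H_0 = Z.
  H_1: rank ker ∂_1 − rank ∂_2 = (27 − 8) − 18 = 1, and ∂_2 has invariant factor 2 > 1, so H_1 = Z × Z/2.
  H_2: rank ker ∂_2 − rank ∂_3 = (18 − 18) − 0 = 0, and there is no ∂_3, so H_2 = 0.

As a check, the Euler characteristic is 9 − 27 + 18 = 0, which agrees with 1 − 1 + 0 = 0.

H_0 = Z,  H_1 = Z × Z/2,  H_2 = 0.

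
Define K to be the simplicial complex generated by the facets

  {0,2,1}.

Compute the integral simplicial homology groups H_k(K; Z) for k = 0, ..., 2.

Order the vertices as 0 < 1 < 2. Listing each simplex with vertices in this order, K has dimension 2 with simplices:

  0-simplices (3): [0], [1], [2]
  1-simplices (3): [0,1], [0,2], [1,2]
  2-simplices (1): [0,1,2]

Hence C_0 ≅ Z^3, C_1 ≅ Z^3, C_2 ≅ Z^1.

∂_1: C_1 → C_0 is given by ∂[p,q] = [q] − [p]. For instance
  ∂[0,2] = [2] − [0].
This gives a 3×3 integer matrix of rank 2; reducing to Smith normal form yields diagonal entries (1,1).

The boundary map ∂_2: C_2 → C_1 acts by ∂[p,q,r] = [q,r] − [p,r] + [p,q]. For instance
  ∂[0,1,2] = [1,2] − [0,2] + [0,1].
This gives a 3×1 integer matrix of rank 1; reducing to Smith normal form yields diagonal entries (1).

From H_k ≅ ker(∂_k) / im(∂_{k+1}) we obtain:

  H_0: rank C_0 − rank ∂_1 = 3 − 2 = 1, and the invariant factors of ∂_1 are all 1, so H_0 = Z.
  H_1: rank ker ∂_1 − rank ∂_2 = (3 − 2) − 1 = 0, and the invariant factors of ∂_2 are all 1, so H_1 = 0.
  H_2: rank ker ∂_2 − rank ∂_3 = (1 − 1) − 0 = 0, and there is no ∂_3, so H_2 = 0.

(K is a triangulation of the 2-simplex.)

H_0 = Z,  H_1 = 0,  H_2 = 0.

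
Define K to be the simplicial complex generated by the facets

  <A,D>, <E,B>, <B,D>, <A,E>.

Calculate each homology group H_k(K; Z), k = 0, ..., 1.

Order the vertices as A < B < D < E. Listing each simplex with vertices in this order, K has dimension 1 with simplices:

  0-simplices (4): A, B, D, E
  1-simplices (4): AD, AE, BD, BE

so the chain groups are C_0 ≅ Z^4, C_1 ≅ Z^4.

∂_1: C_1 → C_0 is given by ∂[p,q] = [q] − [p].
This gives a 4×4 integer matrix of rank 3; reducing to Smith normal form yields diagonal entries (1,1,1).

Reading off H_k = ker ∂_k / im ∂_{k+1}:

  H_0: rank C_0 − rank ∂_1 = 4 − 3 = 1, and the invariant factors of ∂_1 are all 1, so H_0 ≅ Z.
  H_1: rank ker ∂_1 − rank ∂_2 = (4 − 3) − 0 = 1, and there is no ∂_2, so H_1 ≅ Z.

(K is a triangulation of the circle S^1.)

H_0 = Z,  H_1 = Z.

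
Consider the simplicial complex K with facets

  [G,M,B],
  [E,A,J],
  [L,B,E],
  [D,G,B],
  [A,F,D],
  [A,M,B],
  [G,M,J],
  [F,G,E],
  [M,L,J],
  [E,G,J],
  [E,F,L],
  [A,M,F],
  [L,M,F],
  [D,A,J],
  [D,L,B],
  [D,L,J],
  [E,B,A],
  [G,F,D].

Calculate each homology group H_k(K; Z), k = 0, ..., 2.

Order the vertices as A < B < D < E < F < G < J < L < M. Listing each simplex with vertices in this order, K has dimension 2 with simplices:

  0-simplices (9): A, B, D, E, F, G, J, L, M
  1-simplices (27): AB, AD, AE, AF, AJ, AM, BD, BE, BG, BL, BM, DF, DG, DJ, DL, EF, EG, EJ, EL, FG, FL, FM, GJ, GM, JL, JM, LM
  2-simplices (18): ABE, ABM, ADF, ADJ, AEJ, AFM, BDG, BDL, BEL, BGM, DFG, DJL, EFG, EFL, EGJ, FLM, GJM, JLM

giving chain groups C_0 ≅ Z^9, C_1 ≅ Z^27, C_2 ≅ Z^18.

The boundary map ∂_1: C_1 → C_0 maps an edge to its endpoints' difference, ∂[p,q] = q − p. For instance
  ∂DG = G − D.
As a 9×27 matrix over Z this has rank 8, with invariant factors (1,1,1,1,1,1,1,1).

Boundary ∂_2: C_2 → C_1 acts by ∂[p,q,r] = [q,r] − [p,r] + [p,q]. For instance
  ∂ADJ = DJ − AJ + AD,
  ∂EFL = FL − EL + EF.
The resulting 27×18 matrix has rank 17, and its Smith normal form has invariant factors (1,1,1,1,1,1,1,1,1,1,1,1,1,1,1,1,1).

Now H_k = ker ∂_k / im ∂_{k+1}, so:

  H_0: rank C_0 − rank ∂_1 = 9 − 8 = 1, and the invariant factors of ∂_1 are all 1, so H_0 = Z.
  H_1: rank ker ∂_1 − rank ∂_2 = (27 − 8) − 17 = 2, and the invariant factors of ∂_2 are all 1, so H_1 = Z^2.
  H_2: rank ker ∂_2 − rank ∂_3 = (18 − 17) − 0 = 1, and there is no ∂_3, so H_2 = Z.

As a check, the Euler characteristic is 9 − 27 + 18 = 0, which agrees with 1 − 2 + 1 = 0.

H_0 = Z,  H_1 = Z^2,  H_2 = Z.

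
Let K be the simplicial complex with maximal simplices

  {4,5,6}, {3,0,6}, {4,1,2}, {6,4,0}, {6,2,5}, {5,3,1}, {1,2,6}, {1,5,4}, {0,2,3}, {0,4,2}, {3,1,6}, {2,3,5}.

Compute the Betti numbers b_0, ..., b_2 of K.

b_0 = 1, b_1 = 0, b_2 = 0.

Fix the vertex order 0 < 1 < 2 < 3 < 4 < 5 < 6 and write every simplex with vertices in increasing order. Then dim K = 2 and the simplices of K are:

  0-simplices (7): [0], [1], [2], [3], [4], [5], [6]
  1-simplices (18): [0,2], [0,3], [0,4], [0,6], [1,2], [1,3], [1,4], [1,5], [1,6], [2,3], [2,4], [2,5], [2,6], [3,5], [3,6], [4,5], [4,6], [5,6]
  2-simplices (12): [0,2,3], [0,2,4], [0,3,6], [0,4,6], [1,2,4], [1,2,6], [1,3,5], [1,3,6], [1,4,5], [2,3,5], [2,5,6], [4,5,6]

so the chain groups are C_0 ≅ Z^7, C_1 ≅ Z^18, C_2 ≅ Z^12.

∂_1: C_1 → C_0 sends each edge [p,q] (with p < q) to q − p.
As a 7×18 matrix over Z this has rank 6, with invariant factors (1,1,1,1,1,1).

∂_2: C_2 → C_1 sends each 2-simplex [p,q,r] to [q,r] − [p,r] + [p,q]. For instance
  ∂[2,5,6] = [5,6] − [2,6] + [2,5],
  ∂[1,4,5] = [4,5] − [1,5] + [1,4].
The 18×12 boundary matrix has rank 12 and Smith normal form diag(1,1,1,1,1,1,1,1,1,1,1,2).

Reading off H_k = ker ∂_k / im ∂_{k+1}:

  H_0: rank C_0 − rank ∂_1 = 7 − 6 = 1, and the invariant factors of ∂_1 are all 1, so H_0 = Z.
  H_1: rank ker ∂_1 − rank ∂_2 = (18 − 6) − 12 = 0, and ∂_2 has invariant factor 2 > 1, so H_1 = Z/2Z.
  H_2: rank ker ∂_2 − rank ∂_3 = (12 − 12) − 0 = 0, and there is no ∂_3, so H_2 = 0.

Hence the Betti numbers are b_0 = 1, b_1 = 0, b_2 = 0.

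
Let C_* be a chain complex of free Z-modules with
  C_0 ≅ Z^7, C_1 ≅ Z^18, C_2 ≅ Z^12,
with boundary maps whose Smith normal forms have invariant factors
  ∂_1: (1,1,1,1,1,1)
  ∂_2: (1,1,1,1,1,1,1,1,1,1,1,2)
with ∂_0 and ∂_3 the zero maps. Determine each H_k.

H_0 = Z,  H_1 = Z/2Z,  H_2 = 0.

H_0: b_0 = 7 − 0 − 6 = 1; torsion from ∂_1 factors > 1: none. So H_0 = Z.
H_1: b_1 = 18 − 6 − 12 = 0; torsion from ∂_2 factors > 1: [2]. So H_1 = Z/2Z.
H_2: b_2 = 12 − 12 − 0 = 0; torsion from ∂_3 factors > 1: none. So H_2 = 0.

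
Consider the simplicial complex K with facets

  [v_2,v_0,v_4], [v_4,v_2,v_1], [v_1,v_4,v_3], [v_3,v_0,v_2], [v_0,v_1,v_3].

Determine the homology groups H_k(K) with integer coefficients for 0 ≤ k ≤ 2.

Order the vertices as v_0 < v_1 < v_2 < v_3 < v_4. Listing each simplex with vertices in this order, K has dimension 2 with simplices:

  0-simplices (5): [v_0], [v_1], [v_2], [v_3], [v_4]
  1-simplices (10): [v_0,v_1], [v_0,v_2], [v_0,v_3], [v_0,v_4], [v_1,v_2], [v_1,v_3], [v_1,v_4], [v_2,v_3], [v_2,v_4], [v_3,v_4]
  2-simplices (5): [v_0,v_1,v_3], [v_0,v_2,v_3], [v_0,v_2,v_4], [v_1,v_2,v_4], [v_1,v_3,v_4]

giving chain groups C_0 ≅ Z^5, C_1 ≅ Z^10, C_2 ≅ Z^5.

∂_1: C_1 → C_0 is given by ∂[p,q] = [q] − [p]. For instance
  ∂[v_1,v_2] = [v_2] − [v_1].
The resulting 5×10 matrix has rank 4, and its Smith normal form has invariant factors (1,1,1,1).

∂_2: C_2 → C_1 acts by ∂[p,q,r] = [q,r] − [p,r] + [p,q]. For instance
  ∂[v_1,v_3,v_4] = [v_3,v_4] − [v_1,v_4] + [v_1,v_3],
  ∂[v_0,v_2,v_3] = [v_2,v_3] − [v_0,v_3] + [v_0,v_2].
The resulting 10×5 matrix has rank 5, and its Smith normal form has invariant factors (1,1,1,1,1).

From H_k ≅ ker(∂_k) / im(∂_{k+1}) we obtain:

  H_0: rank C_0 − rank ∂_1 = 5 − 4 = 1, and the invariant factors of ∂_1 are all 1, so H_0 ≅ Z.
  H_1: rank ker ∂_1 − rank ∂_2 = (10 − 4) − 5 = 1, and the invariant factors of ∂_2 are all 1, so H_1 ≅ Z.
  H_2: rank ker ∂_2 − rank ∂_3 = (5 − 5) − 0 = 0, and there is no ∂_3, so H_2 ≅ 0.

As a check, the Euler characteristic is 5 − 10 + 5 = 0, which agrees with 1 − 1 + 0 = 0.
(K is a triangulation of the Möbius band.)

H_0 = Z,  H_1 = Z,  H_2 = 0.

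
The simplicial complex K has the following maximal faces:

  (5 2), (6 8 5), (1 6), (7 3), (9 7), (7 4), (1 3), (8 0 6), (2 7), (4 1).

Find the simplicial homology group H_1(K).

H_1 = Z^2.

Take the total order 0 < 1 < 2 < 3 < 4 < 5 < 6 < 7 < 8 < 9 on the vertex set. Then K (dimension 2) consists of the simplices:

  0-simplices (10): [0], [1], [2], [3], [4], [5], [6], [7], [8], [9]
  1-simplices (13): [0,6], [0,8], [1,3], [1,4], [1,6], [2,5], [2,7], [3,7], [4,7], [5,6], [5,8], [6,8], [7,9]
  2-simplices (2): [0,6,8], [5,6,8]

giving chain groups C_0 ≅ Z^10, C_1 ≅ Z^13, C_2 ≅ Z^2.

∂_1: C_1 → C_0 maps an edge to its endpoints' difference, ∂[p,q] = q − p.
This gives a 10×13 integer matrix of rank 9; reducing to Smith normal form yields diagonal entries (1,1,1,1,1,1,1,1,1).

Boundary ∂_2: C_2 → C_1 maps a triangle to the signed sum of its edges. For instance
  ∂[5,6,8] = [6,8] − [5,8] + [5,6],
  ∂[0,6,8] = [6,8] − [0,8] + [0,6].
As a 13×2 matrix over Z this has rank 2, with invariant factors (1,1).

Computing H_k = (kernel of ∂_k) / (image of ∂_{k+1}):

  H_1: rank ker ∂_1 − rank ∂_2 = (13 − 9) − 2 = 2, and the invariant factors of ∂_2 are all 1, so H_1 = Z^2.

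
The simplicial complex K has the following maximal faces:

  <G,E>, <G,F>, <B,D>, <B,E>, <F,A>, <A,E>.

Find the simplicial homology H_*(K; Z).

Fix the vertex order A < B < D < E < F < G and write every simplex with vertices in increasing order. Then dim K = 1 and the simplices of K are:

  0-simplices (6): A, B, D, E, F, G
  1-simplices (6): AE, AF, BD, BE, EG, FG

so the chain groups are C_0 ≅ Z^6, C_1 ≅ Z^6.

Boundary ∂_1: C_1 → C_0 is given by ∂[p,q] = [q] − [p]. For instance
  ∂AF = F − A.
As a 6×6 matrix over Z this has rank 5, with invariant factors (1,1,1,1,1).

Now H_k = ker ∂_k / im ∂_{k+1}, so:

  H_0: rank C_0 − rank ∂_1 = 6 − 5 = 1, and the invariant factors of ∂_1 are all 1, so H_0 ≅ Z.
  H_1: rank ker ∂_1 − rank ∂_2 = (6 − 5) − 0 = 1, and there is no ∂_2, so H_1 ≅ Z.

As a check, the Euler characteristic is 6 − 6 = 0, which agrees with 1 − 1 = 0.

H_0 = Z,  H_1 = Z.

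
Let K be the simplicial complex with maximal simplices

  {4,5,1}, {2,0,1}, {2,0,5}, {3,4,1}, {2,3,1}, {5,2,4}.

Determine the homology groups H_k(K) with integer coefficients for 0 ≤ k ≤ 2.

Fix the vertex order 0 < 1 < 2 < 3 < 4 < 5 and write every simplex with vertices in increasing order. Then dim K = 2 and the simplices of K are:

  0-simplices (6): [0], [1], [2], [3], [4], [5]
  1-simplices (12): [0,1], [0,2], [0,5], [1,2], [1,3], [1,4], [1,5], [2,3], [2,4], [2,5], [3,4], [4,5]
  2-simplices (6): [0,1,2], [0,2,5], [1,2,3], [1,3,4], [1,4,5], [2,4,5]

giving chain groups C_0 ≅ Z^6, C_1 ≅ Z^12, C_2 ≅ Z^6.

Boundary ∂_1: C_1 → C_0 is given by ∂[p,q] = [q] − [p]. For instance
  ∂[1,2] = [2] − [1].
As a 6×12 matrix over Z this has rank 5, with invariant factors (1,1,1,1,1).

Boundary ∂_2: C_2 → C_1 acts by ∂[p,q,r] = [q,r] − [p,r] + [p,q]. For instance
  ∂[0,1,2] = [1,2] − [0,2] + [0,1],
  ∂[1,3,4] = [3,4] − [1,4] + [1,3].
This gives a 12×6 integer matrix of rank 6; reducing to Smith normal form yields diagonal entries (1,1,1,1,1,1).

Now H_k = ker ∂_k / im ∂_{k+1}, so:

  H_0: rank C_0 − rank ∂_1 = 6 − 5 = 1, and the invariant factors of ∂_1 are all 1, so H_0 = Z.
  H_1: rank ker ∂_1 − rank ∂_2 = (12 − 5) − 6 = 1, and the invariant factors of ∂_2 are all 1, so H_1 = Z.
  H_2: rank ker ∂_2 − rank ∂_3 = (6 − 6) − 0 = 0, and there is no ∂_3, so H_2 = 0.

As a check, the Euler characteristic is 6 − 12 + 6 = 0, which agrees with 1 − 1 + 0 = 0.

H_0 ≅ Z,  H_1 ≅ Z,  H_2 = 0.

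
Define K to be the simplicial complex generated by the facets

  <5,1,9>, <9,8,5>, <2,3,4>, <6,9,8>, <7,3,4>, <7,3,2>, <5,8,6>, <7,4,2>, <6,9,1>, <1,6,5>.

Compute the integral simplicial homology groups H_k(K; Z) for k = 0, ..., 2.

H_0 ≅ Z^2,  H_1 = 0,  H_2 ≅ Z^2.

Take the total order 1 < 2 < 3 < 4 < 5 < 6 < 7 < 8 < 9 on the vertex set. Then K (dimension 2) consists of the simplices:

  0-simplices (9): [1], [2], [3], [4], [5], [6], [7], [8], [9]
  1-simplices (15): [1,5], [1,6], [1,9], [2,3], [2,4], [2,7], [3,4], [3,7], [4,7], [5,6], [5,8], [5,9], [6,8], [6,9], [8,9]
  2-simplices (10): [1,5,6], [1,5,9], [1,6,9], [2,3,4], [2,3,7], [2,4,7], [3,4,7], [5,6,8], [5,8,9], [6,8,9]

so the chain groups are C_0 ≅ Z^9, C_1 ≅ Z^15, C_2 ≅ Z^10.

Boundary ∂_1: C_1 → C_0 is given by ∂[p,q] = [q] − [p]. For instance
  ∂[8,9] = [9] − [8].
As a 9×15 matrix over Z this has rank 7, with invariant factors (1,1,1,1,1,1,1).

The boundary map ∂_2: C_2 → C_1 maps a triangle to the signed sum of its edges. For instance
  ∂[5,6,8] = [6,8] − [5,8] + [5,6],
  ∂[3,4,7] = [4,7] − [3,7] + [3,4].
The 15×10 boundary matrix has rank 8 and Smith normal form diag(1,1,1,1,1,1,1,1).

Reading off H_k = ker ∂_k / im ∂_{k+1}:

  H_0: rank C_0 − rank ∂_1 = 9 − 7 = 2, and the invariant factors of ∂_1 are all 1, so H_0 ≅ Z^2.
  H_1: rank ker ∂_1 − rank ∂_2 = (15 − 7) − 8 = 0, and the invariant factors of ∂_2 are all 1, so H_1 ≅ 0.
  H_2: rank ker ∂_2 − rank ∂_3 = (10 − 8) − 0 = 2, and there is no ∂_3, so H_2 ≅ Z^2.

(K is a triangulation of the disjoint union of the 2-sphere S^2 and the 2-sphere S^2.)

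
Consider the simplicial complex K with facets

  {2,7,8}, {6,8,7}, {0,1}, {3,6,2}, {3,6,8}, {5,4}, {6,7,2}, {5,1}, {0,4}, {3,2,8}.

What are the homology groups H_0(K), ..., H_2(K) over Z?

H_0 ≅ Z^2,  H_1 ≅ Z,  H_2 ≅ Z.

Fix the vertex order 0 < 1 < 2 < 3 < 4 < 5 < 6 < 7 < 8 and write every simplex with vertices in increasing order. Then dim K = 2 and the simplices of K are:

  0-simplices (9): [0], [1], [2], [3], [4], [5], [6], [7], [8]
  1-simplices (13): [0,1], [0,4], [1,5], [2,3], [2,6], [2,7], [2,8], [3,6], [3,8], [4,5], [6,7], [6,8], [7,8]
  2-simplices (6): [2,3,6], [2,3,8], [2,6,7], [2,7,8], [3,6,8], [6,7,8]

so the chain groups are C_0 ≅ Z^9, C_1 ≅ Z^13, C_2 ≅ Z^6.

Boundary ∂_1: C_1 → C_0 maps an edge to its endpoints' difference, ∂[p,q] = q − p. For instance
  ∂[2,3] = [3] − [2].
The 9×13 boundary matrix has rank 7 and Smith normal form diag(1,1,1,1,1,1,1).

The boundary map ∂_2: C_2 → C_1 sends each 2-simplex [p,q,r] to [q,r] − [p,r] + [p,q]. For instance
  ∂[2,6,7] = [6,7] − [2,7] + [2,6],
  ∂[2,3,8] = [3,8] − [2,8] + [2,3].
This gives a 13×6 integer matrix of rank 5; reducing to Smith normal form yields diagonal entries (1,1,1,1,1).

Reading off H_k = ker ∂_k / im ∂_{k+1}:

  H_0: rank C_0 − rank ∂_1 = 9 − 7 = 2, and the invariant factors of ∂_1 are all 1, so H_0 ≅ Z^2.
  H_1: rank ker ∂_1 − rank ∂_2 = (13 − 7) − 5 = 1, and the invariant factors of ∂_2 are all 1, so H_1 ≅ Z.
  H_2: rank ker ∂_2 − rank ∂_3 = (6 − 5) − 0 = 1, and there is no ∂_3, so H_2 ≅ Z.

As a check, the Euler characteristic is 9 − 13 + 6 = 2, which agrees with 2 − 1 + 1 = 2.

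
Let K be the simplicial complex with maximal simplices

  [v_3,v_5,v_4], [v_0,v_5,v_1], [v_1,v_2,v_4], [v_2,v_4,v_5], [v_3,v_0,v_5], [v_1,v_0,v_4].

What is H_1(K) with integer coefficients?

H_1 ≅ Z.

Fix the vertex order v_0 < v_1 < v_2 < v_3 < v_4 < v_5 and write every simplex with vertices in increasing order. Then dim K = 2 and the simplices of K are:

  0-simplices (6): [v_0], [v_1], [v_2], [v_3], [v_4], [v_5]
  1-simplices (12): [v_0,v_1], [v_0,v_3], [v_0,v_4], [v_0,v_5], [v_1,v_2], [v_1,v_4], [v_1,v_5], [v_2,v_4], [v_2,v_5], [v_3,v_4], [v_3,v_5], [v_4,v_5]
  2-simplices (6): [v_0,v_1,v_4], [v_0,v_1,v_5], [v_0,v_3,v_5], [v_1,v_2,v_4], [v_2,v_4,v_5], [v_3,v_4,v_5]

Hence C_0 ≅ Z^6, C_1 ≅ Z^12, C_2 ≅ Z^6.

The boundary map ∂_1: C_1 → C_0 is given by ∂[p,q] = [q] − [p].
The resulting 6×12 matrix has rank 5, and its Smith normal form has invariant factors (1,1,1,1,1).

Boundary ∂_2: C_2 → C_1 acts by ∂[p,q,r] = [q,r] − [p,r] + [p,q]. For instance
  ∂[v_1,v_2,v_4] = [v_2,v_4] − [v_1,v_4] + [v_1,v_2],
  ∂[v_3,v_4,v_5] = [v_4,v_5] − [v_3,v_5] + [v_3,v_4].
The resulting 12×6 matrix has rank 6, and its Smith normal form has invariant factors (1,1,1,1,1,1).

Now H_k = ker ∂_k / im ∂_{k+1}, so:

  H_1: rank ker ∂_1 − rank ∂_2 = (12 − 5) − 6 = 1, and the invariant factors of ∂_2 are all 1, so H_1 ≅ Z.

(K is a triangulation of the cylinder S^1 x I.)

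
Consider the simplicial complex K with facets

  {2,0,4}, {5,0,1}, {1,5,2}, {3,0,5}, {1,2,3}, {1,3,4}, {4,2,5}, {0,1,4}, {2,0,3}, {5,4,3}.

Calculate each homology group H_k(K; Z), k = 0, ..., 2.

Fix the vertex order 0 < 1 < 2 < 3 < 4 < 5 and write every simplex with vertices in increasing order. Then dim K = 2 and the simplices of K are:

  0-simplices (6): [0], [1], [2], [3], [4], [5]
  1-simplices (15): [0,1], [0,2], [0,3], [0,4], [0,5], [1,2], [1,3], [1,4], [1,5], [2,3], [2,4], [2,5], [3,4], [3,5], [4,5]
  2-simplices (10): [0,1,4], [0,1,5], [0,2,3], [0,2,4], [0,3,5], [1,2,3], [1,2,5], [1,3,4], [2,4,5], [3,4,5]

so the chain groups are C_0 ≅ Z^6, C_1 ≅ Z^15, C_2 ≅ Z^10.

Boundary ∂_1: C_1 → C_0 maps an edge to its endpoints' difference, ∂[p,q] = q − p. For instance
  ∂[4,5] = [5] − [4].
The 6×15 boundary matrix has rank 5 and Smith normal form diag(1,1,1,1,1).

∂_2: C_2 → C_1 maps a triangle to the signed sum of its edges. For instance
  ∂[0,1,4] = [1,4] − [0,4] + [0,1],
  ∂[2,4,5] = [4,5] − [2,5] + [2,4].
The 15×10 boundary matrix has rank 10 and Smith normal form diag(1,1,1,1,1,1,1,1,1,2).

From H_k ≅ ker(∂_k) / im(∂_{k+1}) we obtain:

  H_0: rank C_0 − rank ∂_1 = 6 − 5 = 1, and the invariant factors of ∂_1 are all 1, so H_0 ≅ Z.
  H_1: rank ker ∂_1 − rank ∂_2 = (15 − 5) − 10 = 0, and ∂_2 has invariant factor 2 > 1, so H_1 ≅ Z/2.
  H_2: rank ker ∂_2 − rank ∂_3 = (10 − 10) − 0 = 0, and there is no ∂_3, so H_2 ≅ 0.

As a check, the Euler characteristic is 6 − 15 + 10 = 1, which agrees with 1 − 0 + 0 = 1.

H_0 ≅ Z,  H_1 ≅ Z/2,  H_2 = 0.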